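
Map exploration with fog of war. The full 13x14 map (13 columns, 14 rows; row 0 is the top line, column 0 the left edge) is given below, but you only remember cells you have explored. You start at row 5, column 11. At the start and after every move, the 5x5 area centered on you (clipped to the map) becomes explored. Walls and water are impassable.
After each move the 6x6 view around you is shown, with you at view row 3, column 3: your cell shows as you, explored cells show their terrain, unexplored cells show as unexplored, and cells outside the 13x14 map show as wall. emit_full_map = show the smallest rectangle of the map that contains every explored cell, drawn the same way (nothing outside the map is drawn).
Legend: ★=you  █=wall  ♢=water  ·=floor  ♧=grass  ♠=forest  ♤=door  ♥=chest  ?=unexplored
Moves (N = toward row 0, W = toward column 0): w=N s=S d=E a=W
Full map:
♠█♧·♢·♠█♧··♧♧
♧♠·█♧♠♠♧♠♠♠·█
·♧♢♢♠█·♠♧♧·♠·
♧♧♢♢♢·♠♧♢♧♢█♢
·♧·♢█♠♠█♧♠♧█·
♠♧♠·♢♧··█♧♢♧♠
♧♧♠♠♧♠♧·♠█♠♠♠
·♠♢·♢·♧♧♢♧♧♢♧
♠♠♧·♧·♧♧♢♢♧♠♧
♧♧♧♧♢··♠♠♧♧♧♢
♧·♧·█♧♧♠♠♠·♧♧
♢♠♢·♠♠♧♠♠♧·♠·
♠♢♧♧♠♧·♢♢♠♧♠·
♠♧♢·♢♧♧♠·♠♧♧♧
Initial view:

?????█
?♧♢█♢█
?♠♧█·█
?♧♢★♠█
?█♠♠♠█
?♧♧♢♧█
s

?♧♢█♢█
?♠♧█·█
?♧♢♧♠█
?█♠★♠█
?♧♧♢♧█
?♢♧♠♧█

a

??♧♢█♢
?♧♠♧█·
?█♧♢♧♠
?♠█★♠♠
?♢♧♧♢♧
?♢♢♧♠♧

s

?♧♠♧█·
?█♧♢♧♠
?♠█♠♠♠
?♢♧★♢♧
?♢♢♧♠♧
?♠♧♧♧♢

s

?█♧♢♧♠
?♠█♠♠♠
?♢♧♧♢♧
?♢♢★♠♧
?♠♧♧♧♢
?♠♠·♧♧

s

?♠█♠♠♠
?♢♧♧♢♧
?♢♢♧♠♧
?♠♧★♧♢
?♠♠·♧♧
?♠♧·♠·

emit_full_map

?♧♢█♢
♧♠♧█·
█♧♢♧♠
♠█♠♠♠
♢♧♧♢♧
♢♢♧♠♧
♠♧★♧♢
♠♠·♧♧
♠♧·♠·

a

??♠█♠♠
?♧♢♧♧♢
?♧♢♢♧♠
?♠♠★♧♧
?♠♠♠·♧
?♠♠♧·♠

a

???♠█♠
?♧♧♢♧♧
?♧♧♢♢♧
?·♠★♧♧
?♧♠♠♠·
?♧♠♠♧·

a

????♠█
?·♧♧♢♧
?·♧♧♢♢
?··★♠♧
?♧♧♠♠♠
?♠♧♠♠♧

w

????█♧
?♠♧·♠█
?·♧♧♢♧
?·♧★♢♢
?··♠♠♧
?♧♧♠♠♠

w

????♧♠
?♧··█♧
?♠♧·♠█
?·♧★♢♧
?·♧♧♢♢
?··♠♠♧

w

?????♧
?♠♠█♧♠
?♧··█♧
?♠♧★♠█
?·♧♧♢♧
?·♧♧♢♢

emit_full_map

????♧♢█♢
♠♠█♧♠♧█·
♧··█♧♢♧♠
♠♧★♠█♠♠♠
·♧♧♢♧♧♢♧
·♧♧♢♢♧♠♧
··♠♠♧♧♧♢
♧♧♠♠♠·♧♧
♠♧♠♠♧·♠·


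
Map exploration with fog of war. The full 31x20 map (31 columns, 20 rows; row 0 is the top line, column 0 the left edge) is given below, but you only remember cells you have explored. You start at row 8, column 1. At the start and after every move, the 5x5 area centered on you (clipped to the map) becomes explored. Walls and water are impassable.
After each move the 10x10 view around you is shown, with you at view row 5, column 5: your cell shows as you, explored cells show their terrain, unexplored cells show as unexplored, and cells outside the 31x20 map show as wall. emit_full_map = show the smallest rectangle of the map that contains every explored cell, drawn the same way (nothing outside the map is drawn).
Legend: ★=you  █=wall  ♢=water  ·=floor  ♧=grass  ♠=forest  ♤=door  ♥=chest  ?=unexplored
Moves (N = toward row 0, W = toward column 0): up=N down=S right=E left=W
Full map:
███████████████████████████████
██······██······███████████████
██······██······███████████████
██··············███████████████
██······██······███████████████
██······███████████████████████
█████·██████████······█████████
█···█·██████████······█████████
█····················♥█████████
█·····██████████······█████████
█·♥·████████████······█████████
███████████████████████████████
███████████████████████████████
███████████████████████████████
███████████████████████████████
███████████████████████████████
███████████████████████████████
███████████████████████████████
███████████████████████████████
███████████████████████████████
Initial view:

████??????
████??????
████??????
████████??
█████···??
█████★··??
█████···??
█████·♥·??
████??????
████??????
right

███???????
███???????
███???????
████████??
████···█??
████·★··??
████····??
████·♥·█??
███???????
███???????

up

███???????
███???????
███???????
█████···??
████████??
████·★·█??
████····??
████····??
████·♥·█??
███???????

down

███???????
███???????
█████···??
████████??
████···█??
████·★··??
████····??
████·♥·█??
███???????
███???????

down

███???????
█████···??
████████??
████···█??
████····??
████·★··??
████·♥·█??
████████??
███???????
███???????

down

█████···??
████████??
████···█??
████····??
████····??
████·★·█??
████████??
████████??
███???????
███???????

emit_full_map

██···
█████
█···█
█····
█····
█·★·█
█████
█████

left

██████···?
█████████?
█████···█?
█████····?
█████····?
█████★♥·█?
█████████?
█████████?
████??????
████??????

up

████??????
██████···?
█████████?
█████···█?
█████····?
█████★···?
█████·♥·█?
█████████?
█████████?
████??????

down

██████···?
█████████?
█████···█?
█████····?
█████····?
█████★♥·█?
█████████?
█████████?
████??????
████??????

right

█████···??
████████??
████···█??
████····??
████····??
████·★·█??
████████??
████████??
███???????
███???????

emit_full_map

██···
█████
█···█
█····
█····
█·★·█
█████
█████


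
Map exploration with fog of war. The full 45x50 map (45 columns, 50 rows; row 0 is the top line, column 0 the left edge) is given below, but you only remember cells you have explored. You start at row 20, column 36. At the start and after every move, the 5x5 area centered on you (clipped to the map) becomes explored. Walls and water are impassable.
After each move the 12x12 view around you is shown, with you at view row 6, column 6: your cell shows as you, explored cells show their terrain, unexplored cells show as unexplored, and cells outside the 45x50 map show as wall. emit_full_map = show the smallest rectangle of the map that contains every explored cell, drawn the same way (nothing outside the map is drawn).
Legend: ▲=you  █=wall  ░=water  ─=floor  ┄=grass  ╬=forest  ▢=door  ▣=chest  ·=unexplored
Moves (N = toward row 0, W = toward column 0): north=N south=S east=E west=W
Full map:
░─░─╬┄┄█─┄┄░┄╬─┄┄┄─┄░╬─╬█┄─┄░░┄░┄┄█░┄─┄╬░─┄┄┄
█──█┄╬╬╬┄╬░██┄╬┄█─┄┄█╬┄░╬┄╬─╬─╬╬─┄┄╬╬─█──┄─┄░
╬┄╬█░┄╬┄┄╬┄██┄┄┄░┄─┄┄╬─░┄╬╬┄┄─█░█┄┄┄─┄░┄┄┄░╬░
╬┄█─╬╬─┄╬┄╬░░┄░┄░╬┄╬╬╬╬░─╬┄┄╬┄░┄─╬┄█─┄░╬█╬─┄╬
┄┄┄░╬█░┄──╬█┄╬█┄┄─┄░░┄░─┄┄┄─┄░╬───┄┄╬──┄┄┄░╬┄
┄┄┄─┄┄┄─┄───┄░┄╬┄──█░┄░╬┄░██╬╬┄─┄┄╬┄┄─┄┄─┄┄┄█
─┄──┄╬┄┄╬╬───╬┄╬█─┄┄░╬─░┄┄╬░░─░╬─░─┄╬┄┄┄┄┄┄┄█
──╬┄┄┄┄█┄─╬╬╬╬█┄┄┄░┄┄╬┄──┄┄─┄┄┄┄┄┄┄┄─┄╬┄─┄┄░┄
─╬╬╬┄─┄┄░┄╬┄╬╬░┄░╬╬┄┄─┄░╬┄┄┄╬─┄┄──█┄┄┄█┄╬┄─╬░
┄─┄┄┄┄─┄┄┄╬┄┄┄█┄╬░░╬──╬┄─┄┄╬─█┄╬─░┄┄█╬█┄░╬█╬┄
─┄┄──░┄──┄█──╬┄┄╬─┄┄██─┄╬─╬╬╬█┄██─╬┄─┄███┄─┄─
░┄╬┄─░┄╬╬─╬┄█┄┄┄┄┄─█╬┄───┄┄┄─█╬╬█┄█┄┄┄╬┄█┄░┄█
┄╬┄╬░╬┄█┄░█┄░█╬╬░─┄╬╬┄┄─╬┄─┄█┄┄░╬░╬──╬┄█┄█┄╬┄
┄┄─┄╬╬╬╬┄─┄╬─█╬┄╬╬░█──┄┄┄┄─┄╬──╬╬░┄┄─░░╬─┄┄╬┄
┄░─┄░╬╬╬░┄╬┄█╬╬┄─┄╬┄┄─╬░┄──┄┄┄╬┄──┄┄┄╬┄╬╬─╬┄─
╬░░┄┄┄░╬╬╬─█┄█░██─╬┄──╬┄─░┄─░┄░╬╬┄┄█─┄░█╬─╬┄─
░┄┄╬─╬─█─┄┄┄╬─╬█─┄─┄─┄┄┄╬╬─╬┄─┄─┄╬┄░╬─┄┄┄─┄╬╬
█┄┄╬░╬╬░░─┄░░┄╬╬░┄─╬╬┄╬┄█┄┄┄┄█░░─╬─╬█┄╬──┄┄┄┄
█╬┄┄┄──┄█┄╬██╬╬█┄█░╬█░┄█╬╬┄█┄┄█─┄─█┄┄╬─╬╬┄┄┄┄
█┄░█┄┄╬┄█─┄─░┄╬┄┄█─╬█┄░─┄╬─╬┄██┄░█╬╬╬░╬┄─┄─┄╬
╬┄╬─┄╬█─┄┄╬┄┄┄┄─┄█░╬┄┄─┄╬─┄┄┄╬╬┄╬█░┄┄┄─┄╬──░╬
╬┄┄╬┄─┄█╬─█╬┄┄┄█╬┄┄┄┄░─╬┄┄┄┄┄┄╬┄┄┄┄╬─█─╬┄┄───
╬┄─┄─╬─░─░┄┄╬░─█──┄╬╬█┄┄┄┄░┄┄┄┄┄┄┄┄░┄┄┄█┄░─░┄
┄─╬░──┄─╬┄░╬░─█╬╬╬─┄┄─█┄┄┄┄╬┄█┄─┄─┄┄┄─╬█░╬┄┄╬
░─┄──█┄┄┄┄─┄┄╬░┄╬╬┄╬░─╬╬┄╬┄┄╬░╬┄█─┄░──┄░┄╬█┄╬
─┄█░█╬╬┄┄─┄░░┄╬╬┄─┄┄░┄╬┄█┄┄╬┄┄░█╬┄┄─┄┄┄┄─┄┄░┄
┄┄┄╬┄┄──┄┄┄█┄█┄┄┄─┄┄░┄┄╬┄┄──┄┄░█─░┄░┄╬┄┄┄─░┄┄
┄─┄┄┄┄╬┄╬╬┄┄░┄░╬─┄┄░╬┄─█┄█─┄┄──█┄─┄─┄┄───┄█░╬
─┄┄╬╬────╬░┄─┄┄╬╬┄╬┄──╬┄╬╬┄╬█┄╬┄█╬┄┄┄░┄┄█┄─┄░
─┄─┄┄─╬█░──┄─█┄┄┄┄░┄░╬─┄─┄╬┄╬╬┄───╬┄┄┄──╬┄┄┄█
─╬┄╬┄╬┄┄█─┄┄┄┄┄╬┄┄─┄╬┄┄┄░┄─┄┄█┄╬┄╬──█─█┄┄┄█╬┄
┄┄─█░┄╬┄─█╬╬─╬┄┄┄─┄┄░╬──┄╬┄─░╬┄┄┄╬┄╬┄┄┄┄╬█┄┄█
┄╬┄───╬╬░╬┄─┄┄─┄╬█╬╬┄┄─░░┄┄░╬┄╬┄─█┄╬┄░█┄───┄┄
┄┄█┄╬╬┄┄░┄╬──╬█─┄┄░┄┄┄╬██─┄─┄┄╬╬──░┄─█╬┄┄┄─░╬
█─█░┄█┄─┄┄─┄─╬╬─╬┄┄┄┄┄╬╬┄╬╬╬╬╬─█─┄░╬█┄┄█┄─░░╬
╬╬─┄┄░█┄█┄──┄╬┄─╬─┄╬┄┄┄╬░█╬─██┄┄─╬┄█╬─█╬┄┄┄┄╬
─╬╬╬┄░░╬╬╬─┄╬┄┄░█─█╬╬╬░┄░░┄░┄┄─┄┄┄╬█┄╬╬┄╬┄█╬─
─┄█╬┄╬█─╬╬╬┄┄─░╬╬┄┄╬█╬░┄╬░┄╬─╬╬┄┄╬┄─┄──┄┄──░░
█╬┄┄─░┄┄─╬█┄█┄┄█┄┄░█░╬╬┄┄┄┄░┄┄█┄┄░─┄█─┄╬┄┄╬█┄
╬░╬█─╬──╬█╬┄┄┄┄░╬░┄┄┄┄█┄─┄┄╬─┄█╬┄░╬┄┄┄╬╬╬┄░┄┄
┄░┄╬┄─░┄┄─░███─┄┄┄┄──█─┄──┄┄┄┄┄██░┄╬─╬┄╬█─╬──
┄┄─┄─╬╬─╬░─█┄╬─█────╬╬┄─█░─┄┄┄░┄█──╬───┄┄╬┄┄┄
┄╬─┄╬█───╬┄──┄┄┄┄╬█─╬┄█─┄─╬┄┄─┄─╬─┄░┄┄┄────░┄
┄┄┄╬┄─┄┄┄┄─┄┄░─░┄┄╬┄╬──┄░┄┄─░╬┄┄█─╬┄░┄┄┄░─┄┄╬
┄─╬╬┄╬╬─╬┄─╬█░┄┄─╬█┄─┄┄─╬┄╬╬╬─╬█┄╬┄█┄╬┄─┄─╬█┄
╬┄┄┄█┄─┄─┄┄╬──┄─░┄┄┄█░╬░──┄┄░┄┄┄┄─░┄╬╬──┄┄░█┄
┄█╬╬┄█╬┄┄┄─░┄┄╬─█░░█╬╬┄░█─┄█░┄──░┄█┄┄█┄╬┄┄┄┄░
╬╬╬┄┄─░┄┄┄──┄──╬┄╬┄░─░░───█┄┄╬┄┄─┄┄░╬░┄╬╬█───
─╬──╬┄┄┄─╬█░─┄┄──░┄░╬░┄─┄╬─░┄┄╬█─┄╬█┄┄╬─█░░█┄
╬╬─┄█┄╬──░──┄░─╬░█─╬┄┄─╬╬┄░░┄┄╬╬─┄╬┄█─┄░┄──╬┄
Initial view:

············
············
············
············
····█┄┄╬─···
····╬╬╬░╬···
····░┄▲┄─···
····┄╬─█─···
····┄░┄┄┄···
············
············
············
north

············
············
············
············
····─╬█┄╬···
····█┄┄╬─···
····╬╬▲░╬···
····░┄┄┄─···
····┄╬─█─···
····┄░┄┄┄···
············
············

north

············
············
············
············
····┄░╬─┄···
····─╬█┄╬···
····█┄▲╬─···
····╬╬╬░╬···
····░┄┄┄─···
····┄╬─█─···
····┄░┄┄┄···
············

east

············
············
············
············
···┄░╬─┄┄···
···─╬█┄╬─···
···█┄┄▲─╬···
···╬╬╬░╬┄···
···░┄┄┄─┄···
···┄╬─█─····
···┄░┄┄┄····
············

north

············
············
············
············
····█─┄░█···
···┄░╬─┄┄···
···─╬█▲╬─···
···█┄┄╬─╬···
···╬╬╬░╬┄···
···░┄┄┄─┄···
···┄╬─█─····
···┄░┄┄┄····

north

············
············
············
············
····┄┄╬┄╬···
····█─┄░█···
···┄░╬▲┄┄···
···─╬█┄╬─···
···█┄┄╬─╬···
···╬╬╬░╬┄···
···░┄┄┄─┄···
···┄╬─█─····

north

············
············
············
············
····┄─░░╬···
····┄┄╬┄╬···
····█─▲░█···
···┄░╬─┄┄···
···─╬█┄╬─···
···█┄┄╬─╬···
···╬╬╬░╬┄···
···░┄┄┄─┄···

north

············
············
············
············
····──╬┄█···
····┄─░░╬···
····┄┄▲┄╬···
····█─┄░█···
···┄░╬─┄┄···
···─╬█┄╬─···
···█┄┄╬─╬···
···╬╬╬░╬┄···

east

············
············
············
············
···──╬┄█┄···
···┄─░░╬─···
···┄┄╬▲╬╬···
···█─┄░█╬···
··┄░╬─┄┄┄···
··─╬█┄╬─····
··█┄┄╬─╬····
··╬╬╬░╬┄····

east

············
············
············
············
··──╬┄█┄█···
··┄─░░╬─┄···
··┄┄╬┄▲╬─···
··█─┄░█╬─···
·┄░╬─┄┄┄─···
·─╬█┄╬─·····
·█┄┄╬─╬·····
·╬╬╬░╬┄·····

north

············
············
············
············
····┄╬┄█┄···
··──╬┄█┄█···
··┄─░░▲─┄···
··┄┄╬┄╬╬─···
··█─┄░█╬─···
·┄░╬─┄┄┄─···
·─╬█┄╬─·····
·█┄┄╬─╬·····

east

···········█
···········█
···········█
···········█
···┄╬┄█┄░··█
·──╬┄█┄█┄··█
·┄─░░╬▲┄┄··█
·┄┄╬┄╬╬─╬··█
·█─┄░█╬─╬··█
┄░╬─┄┄┄─···█
─╬█┄╬─·····█
█┄┄╬─╬·····█

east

··········██
··········██
··········██
··········██
··┄╬┄█┄░┄·██
──╬┄█┄█┄╬·██
┄─░░╬─▲┄╬·██
┄┄╬┄╬╬─╬┄·██
█─┄░█╬─╬┄·██
░╬─┄┄┄─···██
╬█┄╬─·····██
┄┄╬─╬·····██

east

·········███
·········███
·········███
·········███
·┄╬┄█┄░┄████
─╬┄█┄█┄╬┄███
─░░╬─┄▲╬┄███
┄╬┄╬╬─╬┄─███
─┄░█╬─╬┄─███
╬─┄┄┄─···███
█┄╬─·····███
┄╬─╬·····███

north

·········███
·········███
·········███
·········███
····█┄─┄─███
·┄╬┄█┄░┄████
─╬┄█┄█▲╬┄███
─░░╬─┄┄╬┄███
┄╬┄╬╬─╬┄─███
─┄░█╬─╬┄─███
╬─┄┄┄─···███
█┄╬─·····███

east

········████
········████
········████
········████
···█┄─┄─████
┄╬┄█┄░┄█████
╬┄█┄█┄▲┄████
░░╬─┄┄╬┄████
╬┄╬╬─╬┄─████
┄░█╬─╬┄─████
─┄┄┄─···████
┄╬─·····████

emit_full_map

······█┄─┄─
···┄╬┄█┄░┄█
·──╬┄█┄█┄▲┄
·┄─░░╬─┄┄╬┄
·┄┄╬┄╬╬─╬┄─
·█─┄░█╬─╬┄─
┄░╬─┄┄┄─···
─╬█┄╬─·····
█┄┄╬─╬·····
╬╬╬░╬┄·····
░┄┄┄─┄·····
┄╬─█─······
┄░┄┄┄······

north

········████
········████
········████
········████
····╬█╬┄████
···█┄─┄─████
┄╬┄█┄░▲█████
╬┄█┄█┄╬┄████
░░╬─┄┄╬┄████
╬┄╬╬─╬┄─████
┄░█╬─╬┄─████
─┄┄┄─···████

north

········████
········████
········████
········████
····┄─╬░████
····╬█╬┄████
···█┄─▲─████
┄╬┄█┄░┄█████
╬┄█┄█┄╬┄████
░░╬─┄┄╬┄████
╬┄╬╬─╬┄─████
┄░█╬─╬┄─████

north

········████
········████
········████
········████
····┄┄░┄████
····┄─╬░████
····╬█▲┄████
···█┄─┄─████
┄╬┄█┄░┄█████
╬┄█┄█┄╬┄████
░░╬─┄┄╬┄████
╬┄╬╬─╬┄─████

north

········████
········████
········████
········████
····┄┄┄█████
····┄┄░┄████
····┄─▲░████
····╬█╬┄████
···█┄─┄─████
┄╬┄█┄░┄█████
╬┄█┄█┄╬┄████
░░╬─┄┄╬┄████

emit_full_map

·······┄┄┄█
·······┄┄░┄
·······┄─▲░
·······╬█╬┄
······█┄─┄─
···┄╬┄█┄░┄█
·──╬┄█┄█┄╬┄
·┄─░░╬─┄┄╬┄
·┄┄╬┄╬╬─╬┄─
·█─┄░█╬─╬┄─
┄░╬─┄┄┄─···
─╬█┄╬─·····
█┄┄╬─╬·····
╬╬╬░╬┄·····
░┄┄┄─┄·····
┄╬─█─······
┄░┄┄┄······


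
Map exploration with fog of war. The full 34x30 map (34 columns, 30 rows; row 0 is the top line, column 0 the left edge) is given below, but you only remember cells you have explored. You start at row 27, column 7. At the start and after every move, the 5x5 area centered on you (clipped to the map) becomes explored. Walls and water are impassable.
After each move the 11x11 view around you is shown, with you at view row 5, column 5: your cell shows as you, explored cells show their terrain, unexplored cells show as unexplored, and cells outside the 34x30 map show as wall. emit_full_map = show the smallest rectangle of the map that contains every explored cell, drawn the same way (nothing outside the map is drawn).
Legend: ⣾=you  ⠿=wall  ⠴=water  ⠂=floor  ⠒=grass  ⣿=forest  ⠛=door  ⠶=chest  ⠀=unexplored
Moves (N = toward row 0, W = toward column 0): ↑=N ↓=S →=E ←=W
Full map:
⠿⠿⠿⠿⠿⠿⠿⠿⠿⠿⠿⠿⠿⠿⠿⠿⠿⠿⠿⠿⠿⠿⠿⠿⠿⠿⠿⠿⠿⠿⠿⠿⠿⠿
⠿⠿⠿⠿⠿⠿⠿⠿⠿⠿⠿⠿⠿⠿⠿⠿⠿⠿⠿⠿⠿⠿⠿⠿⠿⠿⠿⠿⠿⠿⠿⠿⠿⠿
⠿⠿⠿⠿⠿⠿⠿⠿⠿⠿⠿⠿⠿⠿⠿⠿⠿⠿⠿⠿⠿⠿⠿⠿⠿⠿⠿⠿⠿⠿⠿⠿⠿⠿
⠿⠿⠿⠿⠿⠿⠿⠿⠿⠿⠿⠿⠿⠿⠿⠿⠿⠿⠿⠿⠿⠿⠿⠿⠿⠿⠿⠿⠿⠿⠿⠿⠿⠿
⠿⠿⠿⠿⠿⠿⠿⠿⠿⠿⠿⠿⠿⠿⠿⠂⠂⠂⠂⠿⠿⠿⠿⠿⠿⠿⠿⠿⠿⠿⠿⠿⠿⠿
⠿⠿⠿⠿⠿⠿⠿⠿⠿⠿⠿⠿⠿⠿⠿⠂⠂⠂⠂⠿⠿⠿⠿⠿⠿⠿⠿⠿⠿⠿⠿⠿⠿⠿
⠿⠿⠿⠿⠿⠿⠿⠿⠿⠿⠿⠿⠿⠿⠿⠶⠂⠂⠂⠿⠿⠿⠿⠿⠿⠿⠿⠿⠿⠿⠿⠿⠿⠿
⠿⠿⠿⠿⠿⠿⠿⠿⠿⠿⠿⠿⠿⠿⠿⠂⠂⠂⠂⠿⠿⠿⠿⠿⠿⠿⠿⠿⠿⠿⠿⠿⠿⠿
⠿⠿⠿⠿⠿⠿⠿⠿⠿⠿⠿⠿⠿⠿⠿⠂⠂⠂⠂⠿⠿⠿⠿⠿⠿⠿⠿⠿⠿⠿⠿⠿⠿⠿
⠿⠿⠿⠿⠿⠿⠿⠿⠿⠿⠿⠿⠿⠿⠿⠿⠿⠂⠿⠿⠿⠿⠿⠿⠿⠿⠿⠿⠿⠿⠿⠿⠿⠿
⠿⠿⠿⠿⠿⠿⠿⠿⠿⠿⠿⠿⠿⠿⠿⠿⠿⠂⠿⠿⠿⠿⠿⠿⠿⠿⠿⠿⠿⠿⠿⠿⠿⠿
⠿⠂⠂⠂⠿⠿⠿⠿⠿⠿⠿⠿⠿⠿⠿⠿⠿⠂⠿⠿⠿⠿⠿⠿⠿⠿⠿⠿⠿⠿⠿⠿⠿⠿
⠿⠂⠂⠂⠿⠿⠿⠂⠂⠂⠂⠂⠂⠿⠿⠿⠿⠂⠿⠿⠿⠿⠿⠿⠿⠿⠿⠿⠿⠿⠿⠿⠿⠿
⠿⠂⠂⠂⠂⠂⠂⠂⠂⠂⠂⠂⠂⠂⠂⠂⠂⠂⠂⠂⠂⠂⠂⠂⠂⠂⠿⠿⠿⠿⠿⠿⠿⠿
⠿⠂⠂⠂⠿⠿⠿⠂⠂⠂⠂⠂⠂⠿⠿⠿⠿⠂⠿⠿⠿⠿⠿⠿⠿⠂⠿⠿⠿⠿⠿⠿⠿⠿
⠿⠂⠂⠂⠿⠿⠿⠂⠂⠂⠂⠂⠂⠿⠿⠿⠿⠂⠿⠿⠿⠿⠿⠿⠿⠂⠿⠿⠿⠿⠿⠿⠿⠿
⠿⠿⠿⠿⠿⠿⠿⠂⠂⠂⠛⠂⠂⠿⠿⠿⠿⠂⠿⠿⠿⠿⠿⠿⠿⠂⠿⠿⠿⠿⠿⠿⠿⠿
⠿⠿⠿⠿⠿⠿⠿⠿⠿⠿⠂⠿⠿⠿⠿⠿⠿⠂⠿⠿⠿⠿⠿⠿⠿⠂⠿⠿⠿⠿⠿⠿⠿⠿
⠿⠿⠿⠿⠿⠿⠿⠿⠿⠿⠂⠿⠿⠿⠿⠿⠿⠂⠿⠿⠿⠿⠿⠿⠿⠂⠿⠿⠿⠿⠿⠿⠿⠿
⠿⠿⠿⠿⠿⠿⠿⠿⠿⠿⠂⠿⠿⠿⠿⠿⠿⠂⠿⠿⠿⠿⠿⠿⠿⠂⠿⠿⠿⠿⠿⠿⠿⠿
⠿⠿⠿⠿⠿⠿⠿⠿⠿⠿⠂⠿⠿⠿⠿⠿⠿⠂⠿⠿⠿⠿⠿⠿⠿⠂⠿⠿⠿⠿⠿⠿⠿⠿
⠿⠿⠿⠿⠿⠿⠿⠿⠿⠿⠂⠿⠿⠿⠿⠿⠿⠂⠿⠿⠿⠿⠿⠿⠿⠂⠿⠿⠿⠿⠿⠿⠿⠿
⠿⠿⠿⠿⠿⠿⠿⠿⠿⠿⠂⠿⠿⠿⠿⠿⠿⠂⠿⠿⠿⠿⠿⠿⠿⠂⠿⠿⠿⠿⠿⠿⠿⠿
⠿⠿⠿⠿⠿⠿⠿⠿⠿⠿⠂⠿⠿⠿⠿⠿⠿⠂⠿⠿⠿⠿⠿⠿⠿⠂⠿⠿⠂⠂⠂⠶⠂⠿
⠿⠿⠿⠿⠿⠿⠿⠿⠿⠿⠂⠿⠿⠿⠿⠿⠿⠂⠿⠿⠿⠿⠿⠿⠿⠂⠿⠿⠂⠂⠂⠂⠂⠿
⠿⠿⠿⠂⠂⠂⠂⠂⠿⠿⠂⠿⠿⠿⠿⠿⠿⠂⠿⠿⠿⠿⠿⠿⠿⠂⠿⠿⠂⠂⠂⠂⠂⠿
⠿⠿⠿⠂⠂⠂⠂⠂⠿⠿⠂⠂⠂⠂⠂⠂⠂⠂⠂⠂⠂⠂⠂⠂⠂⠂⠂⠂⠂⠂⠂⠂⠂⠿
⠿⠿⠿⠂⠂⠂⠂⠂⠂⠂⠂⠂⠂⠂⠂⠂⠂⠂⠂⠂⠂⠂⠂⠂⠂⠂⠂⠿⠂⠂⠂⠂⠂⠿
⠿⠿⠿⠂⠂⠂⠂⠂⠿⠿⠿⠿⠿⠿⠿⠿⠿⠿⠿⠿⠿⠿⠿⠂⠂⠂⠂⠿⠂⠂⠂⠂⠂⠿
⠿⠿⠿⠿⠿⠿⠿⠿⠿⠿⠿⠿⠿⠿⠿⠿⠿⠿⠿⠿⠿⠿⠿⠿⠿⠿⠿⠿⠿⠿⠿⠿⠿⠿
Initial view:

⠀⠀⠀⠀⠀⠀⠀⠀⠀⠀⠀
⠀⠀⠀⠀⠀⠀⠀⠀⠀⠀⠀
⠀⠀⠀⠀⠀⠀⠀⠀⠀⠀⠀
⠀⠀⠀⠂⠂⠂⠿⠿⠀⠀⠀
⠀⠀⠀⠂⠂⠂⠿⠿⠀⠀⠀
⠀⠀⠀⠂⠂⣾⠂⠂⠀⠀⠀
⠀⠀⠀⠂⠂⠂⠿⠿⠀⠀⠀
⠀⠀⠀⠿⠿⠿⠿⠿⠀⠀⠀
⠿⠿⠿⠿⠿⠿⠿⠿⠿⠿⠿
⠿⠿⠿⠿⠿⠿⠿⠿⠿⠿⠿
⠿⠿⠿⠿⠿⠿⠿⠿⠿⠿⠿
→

⠀⠀⠀⠀⠀⠀⠀⠀⠀⠀⠀
⠀⠀⠀⠀⠀⠀⠀⠀⠀⠀⠀
⠀⠀⠀⠀⠀⠀⠀⠀⠀⠀⠀
⠀⠀⠂⠂⠂⠿⠿⠂⠀⠀⠀
⠀⠀⠂⠂⠂⠿⠿⠂⠀⠀⠀
⠀⠀⠂⠂⠂⣾⠂⠂⠀⠀⠀
⠀⠀⠂⠂⠂⠿⠿⠿⠀⠀⠀
⠀⠀⠿⠿⠿⠿⠿⠿⠀⠀⠀
⠿⠿⠿⠿⠿⠿⠿⠿⠿⠿⠿
⠿⠿⠿⠿⠿⠿⠿⠿⠿⠿⠿
⠿⠿⠿⠿⠿⠿⠿⠿⠿⠿⠿

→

⠀⠀⠀⠀⠀⠀⠀⠀⠀⠀⠀
⠀⠀⠀⠀⠀⠀⠀⠀⠀⠀⠀
⠀⠀⠀⠀⠀⠀⠀⠀⠀⠀⠀
⠀⠂⠂⠂⠿⠿⠂⠿⠀⠀⠀
⠀⠂⠂⠂⠿⠿⠂⠂⠀⠀⠀
⠀⠂⠂⠂⠂⣾⠂⠂⠀⠀⠀
⠀⠂⠂⠂⠿⠿⠿⠿⠀⠀⠀
⠀⠿⠿⠿⠿⠿⠿⠿⠀⠀⠀
⠿⠿⠿⠿⠿⠿⠿⠿⠿⠿⠿
⠿⠿⠿⠿⠿⠿⠿⠿⠿⠿⠿
⠿⠿⠿⠿⠿⠿⠿⠿⠿⠿⠿

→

⠀⠀⠀⠀⠀⠀⠀⠀⠀⠀⠀
⠀⠀⠀⠀⠀⠀⠀⠀⠀⠀⠀
⠀⠀⠀⠀⠀⠀⠀⠀⠀⠀⠀
⠂⠂⠂⠿⠿⠂⠿⠿⠀⠀⠀
⠂⠂⠂⠿⠿⠂⠂⠂⠀⠀⠀
⠂⠂⠂⠂⠂⣾⠂⠂⠀⠀⠀
⠂⠂⠂⠿⠿⠿⠿⠿⠀⠀⠀
⠿⠿⠿⠿⠿⠿⠿⠿⠀⠀⠀
⠿⠿⠿⠿⠿⠿⠿⠿⠿⠿⠿
⠿⠿⠿⠿⠿⠿⠿⠿⠿⠿⠿
⠿⠿⠿⠿⠿⠿⠿⠿⠿⠿⠿

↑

⠀⠀⠀⠀⠀⠀⠀⠀⠀⠀⠀
⠀⠀⠀⠀⠀⠀⠀⠀⠀⠀⠀
⠀⠀⠀⠀⠀⠀⠀⠀⠀⠀⠀
⠀⠀⠀⠿⠿⠂⠿⠿⠀⠀⠀
⠂⠂⠂⠿⠿⠂⠿⠿⠀⠀⠀
⠂⠂⠂⠿⠿⣾⠂⠂⠀⠀⠀
⠂⠂⠂⠂⠂⠂⠂⠂⠀⠀⠀
⠂⠂⠂⠿⠿⠿⠿⠿⠀⠀⠀
⠿⠿⠿⠿⠿⠿⠿⠿⠀⠀⠀
⠿⠿⠿⠿⠿⠿⠿⠿⠿⠿⠿
⠿⠿⠿⠿⠿⠿⠿⠿⠿⠿⠿

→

⠀⠀⠀⠀⠀⠀⠀⠀⠀⠀⠀
⠀⠀⠀⠀⠀⠀⠀⠀⠀⠀⠀
⠀⠀⠀⠀⠀⠀⠀⠀⠀⠀⠀
⠀⠀⠿⠿⠂⠿⠿⠿⠀⠀⠀
⠂⠂⠿⠿⠂⠿⠿⠿⠀⠀⠀
⠂⠂⠿⠿⠂⣾⠂⠂⠀⠀⠀
⠂⠂⠂⠂⠂⠂⠂⠂⠀⠀⠀
⠂⠂⠿⠿⠿⠿⠿⠿⠀⠀⠀
⠿⠿⠿⠿⠿⠿⠿⠀⠀⠀⠀
⠿⠿⠿⠿⠿⠿⠿⠿⠿⠿⠿
⠿⠿⠿⠿⠿⠿⠿⠿⠿⠿⠿

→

⠀⠀⠀⠀⠀⠀⠀⠀⠀⠀⠀
⠀⠀⠀⠀⠀⠀⠀⠀⠀⠀⠀
⠀⠀⠀⠀⠀⠀⠀⠀⠀⠀⠀
⠀⠿⠿⠂⠿⠿⠿⠿⠀⠀⠀
⠂⠿⠿⠂⠿⠿⠿⠿⠀⠀⠀
⠂⠿⠿⠂⠂⣾⠂⠂⠀⠀⠀
⠂⠂⠂⠂⠂⠂⠂⠂⠀⠀⠀
⠂⠿⠿⠿⠿⠿⠿⠿⠀⠀⠀
⠿⠿⠿⠿⠿⠿⠀⠀⠀⠀⠀
⠿⠿⠿⠿⠿⠿⠿⠿⠿⠿⠿
⠿⠿⠿⠿⠿⠿⠿⠿⠿⠿⠿

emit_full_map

⠀⠀⠀⠿⠿⠂⠿⠿⠿⠿
⠂⠂⠂⠿⠿⠂⠿⠿⠿⠿
⠂⠂⠂⠿⠿⠂⠂⣾⠂⠂
⠂⠂⠂⠂⠂⠂⠂⠂⠂⠂
⠂⠂⠂⠿⠿⠿⠿⠿⠿⠿
⠿⠿⠿⠿⠿⠿⠿⠿⠀⠀

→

⠀⠀⠀⠀⠀⠀⠀⠀⠀⠀⠀
⠀⠀⠀⠀⠀⠀⠀⠀⠀⠀⠀
⠀⠀⠀⠀⠀⠀⠀⠀⠀⠀⠀
⠿⠿⠂⠿⠿⠿⠿⠿⠀⠀⠀
⠿⠿⠂⠿⠿⠿⠿⠿⠀⠀⠀
⠿⠿⠂⠂⠂⣾⠂⠂⠀⠀⠀
⠂⠂⠂⠂⠂⠂⠂⠂⠀⠀⠀
⠿⠿⠿⠿⠿⠿⠿⠿⠀⠀⠀
⠿⠿⠿⠿⠿⠀⠀⠀⠀⠀⠀
⠿⠿⠿⠿⠿⠿⠿⠿⠿⠿⠿
⠿⠿⠿⠿⠿⠿⠿⠿⠿⠿⠿

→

⠀⠀⠀⠀⠀⠀⠀⠀⠀⠀⠀
⠀⠀⠀⠀⠀⠀⠀⠀⠀⠀⠀
⠀⠀⠀⠀⠀⠀⠀⠀⠀⠀⠀
⠿⠂⠿⠿⠿⠿⠿⠿⠀⠀⠀
⠿⠂⠿⠿⠿⠿⠿⠿⠀⠀⠀
⠿⠂⠂⠂⠂⣾⠂⠂⠀⠀⠀
⠂⠂⠂⠂⠂⠂⠂⠂⠀⠀⠀
⠿⠿⠿⠿⠿⠿⠿⠿⠀⠀⠀
⠿⠿⠿⠿⠀⠀⠀⠀⠀⠀⠀
⠿⠿⠿⠿⠿⠿⠿⠿⠿⠿⠿
⠿⠿⠿⠿⠿⠿⠿⠿⠿⠿⠿

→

⠀⠀⠀⠀⠀⠀⠀⠀⠀⠀⠀
⠀⠀⠀⠀⠀⠀⠀⠀⠀⠀⠀
⠀⠀⠀⠀⠀⠀⠀⠀⠀⠀⠀
⠂⠿⠿⠿⠿⠿⠿⠂⠀⠀⠀
⠂⠿⠿⠿⠿⠿⠿⠂⠀⠀⠀
⠂⠂⠂⠂⠂⣾⠂⠂⠀⠀⠀
⠂⠂⠂⠂⠂⠂⠂⠂⠀⠀⠀
⠿⠿⠿⠿⠿⠿⠿⠿⠀⠀⠀
⠿⠿⠿⠀⠀⠀⠀⠀⠀⠀⠀
⠿⠿⠿⠿⠿⠿⠿⠿⠿⠿⠿
⠿⠿⠿⠿⠿⠿⠿⠿⠿⠿⠿

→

⠀⠀⠀⠀⠀⠀⠀⠀⠀⠀⠀
⠀⠀⠀⠀⠀⠀⠀⠀⠀⠀⠀
⠀⠀⠀⠀⠀⠀⠀⠀⠀⠀⠀
⠿⠿⠿⠿⠿⠿⠂⠿⠀⠀⠀
⠿⠿⠿⠿⠿⠿⠂⠿⠀⠀⠀
⠂⠂⠂⠂⠂⣾⠂⠂⠀⠀⠀
⠂⠂⠂⠂⠂⠂⠂⠂⠀⠀⠀
⠿⠿⠿⠿⠿⠿⠿⠿⠀⠀⠀
⠿⠿⠀⠀⠀⠀⠀⠀⠀⠀⠀
⠿⠿⠿⠿⠿⠿⠿⠿⠿⠿⠿
⠿⠿⠿⠿⠿⠿⠿⠿⠿⠿⠿

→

⠀⠀⠀⠀⠀⠀⠀⠀⠀⠀⠀
⠀⠀⠀⠀⠀⠀⠀⠀⠀⠀⠀
⠀⠀⠀⠀⠀⠀⠀⠀⠀⠀⠀
⠿⠿⠿⠿⠿⠂⠿⠿⠀⠀⠀
⠿⠿⠿⠿⠿⠂⠿⠿⠀⠀⠀
⠂⠂⠂⠂⠂⣾⠂⠂⠀⠀⠀
⠂⠂⠂⠂⠂⠂⠂⠂⠀⠀⠀
⠿⠿⠿⠿⠿⠿⠿⠿⠀⠀⠀
⠿⠀⠀⠀⠀⠀⠀⠀⠀⠀⠀
⠿⠿⠿⠿⠿⠿⠿⠿⠿⠿⠿
⠿⠿⠿⠿⠿⠿⠿⠿⠿⠿⠿

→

⠀⠀⠀⠀⠀⠀⠀⠀⠀⠀⠀
⠀⠀⠀⠀⠀⠀⠀⠀⠀⠀⠀
⠀⠀⠀⠀⠀⠀⠀⠀⠀⠀⠀
⠿⠿⠿⠿⠂⠿⠿⠿⠀⠀⠀
⠿⠿⠿⠿⠂⠿⠿⠿⠀⠀⠀
⠂⠂⠂⠂⠂⣾⠂⠂⠀⠀⠀
⠂⠂⠂⠂⠂⠂⠂⠂⠀⠀⠀
⠿⠿⠿⠿⠿⠿⠿⠿⠀⠀⠀
⠀⠀⠀⠀⠀⠀⠀⠀⠀⠀⠀
⠿⠿⠿⠿⠿⠿⠿⠿⠿⠿⠿
⠿⠿⠿⠿⠿⠿⠿⠿⠿⠿⠿

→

⠀⠀⠀⠀⠀⠀⠀⠀⠀⠀⠀
⠀⠀⠀⠀⠀⠀⠀⠀⠀⠀⠀
⠀⠀⠀⠀⠀⠀⠀⠀⠀⠀⠀
⠿⠿⠿⠂⠿⠿⠿⠿⠀⠀⠀
⠿⠿⠿⠂⠿⠿⠿⠿⠀⠀⠀
⠂⠂⠂⠂⠂⣾⠂⠂⠀⠀⠀
⠂⠂⠂⠂⠂⠂⠂⠂⠀⠀⠀
⠿⠿⠿⠿⠿⠿⠿⠿⠀⠀⠀
⠀⠀⠀⠀⠀⠀⠀⠀⠀⠀⠀
⠿⠿⠿⠿⠿⠿⠿⠿⠿⠿⠿
⠿⠿⠿⠿⠿⠿⠿⠿⠿⠿⠿

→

⠀⠀⠀⠀⠀⠀⠀⠀⠀⠀⠀
⠀⠀⠀⠀⠀⠀⠀⠀⠀⠀⠀
⠀⠀⠀⠀⠀⠀⠀⠀⠀⠀⠀
⠿⠿⠂⠿⠿⠿⠿⠿⠀⠀⠀
⠿⠿⠂⠿⠿⠿⠿⠿⠀⠀⠀
⠂⠂⠂⠂⠂⣾⠂⠂⠀⠀⠀
⠂⠂⠂⠂⠂⠂⠂⠂⠀⠀⠀
⠿⠿⠿⠿⠿⠿⠿⠿⠀⠀⠀
⠀⠀⠀⠀⠀⠀⠀⠀⠀⠀⠀
⠿⠿⠿⠿⠿⠿⠿⠿⠿⠿⠿
⠿⠿⠿⠿⠿⠿⠿⠿⠿⠿⠿

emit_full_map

⠀⠀⠀⠿⠿⠂⠿⠿⠿⠿⠿⠿⠂⠿⠿⠿⠿⠿
⠂⠂⠂⠿⠿⠂⠿⠿⠿⠿⠿⠿⠂⠿⠿⠿⠿⠿
⠂⠂⠂⠿⠿⠂⠂⠂⠂⠂⠂⠂⠂⠂⠂⣾⠂⠂
⠂⠂⠂⠂⠂⠂⠂⠂⠂⠂⠂⠂⠂⠂⠂⠂⠂⠂
⠂⠂⠂⠿⠿⠿⠿⠿⠿⠿⠿⠿⠿⠿⠿⠿⠿⠿
⠿⠿⠿⠿⠿⠿⠿⠿⠀⠀⠀⠀⠀⠀⠀⠀⠀⠀

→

⠀⠀⠀⠀⠀⠀⠀⠀⠀⠀⠀
⠀⠀⠀⠀⠀⠀⠀⠀⠀⠀⠀
⠀⠀⠀⠀⠀⠀⠀⠀⠀⠀⠀
⠿⠂⠿⠿⠿⠿⠿⠿⠀⠀⠀
⠿⠂⠿⠿⠿⠿⠿⠿⠀⠀⠀
⠂⠂⠂⠂⠂⣾⠂⠂⠀⠀⠀
⠂⠂⠂⠂⠂⠂⠂⠂⠀⠀⠀
⠿⠿⠿⠿⠿⠿⠿⠂⠀⠀⠀
⠀⠀⠀⠀⠀⠀⠀⠀⠀⠀⠀
⠿⠿⠿⠿⠿⠿⠿⠿⠿⠿⠿
⠿⠿⠿⠿⠿⠿⠿⠿⠿⠿⠿

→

⠀⠀⠀⠀⠀⠀⠀⠀⠀⠀⠀
⠀⠀⠀⠀⠀⠀⠀⠀⠀⠀⠀
⠀⠀⠀⠀⠀⠀⠀⠀⠀⠀⠀
⠂⠿⠿⠿⠿⠿⠿⠿⠀⠀⠀
⠂⠿⠿⠿⠿⠿⠿⠿⠀⠀⠀
⠂⠂⠂⠂⠂⣾⠂⠂⠀⠀⠀
⠂⠂⠂⠂⠂⠂⠂⠂⠀⠀⠀
⠿⠿⠿⠿⠿⠿⠂⠂⠀⠀⠀
⠀⠀⠀⠀⠀⠀⠀⠀⠀⠀⠀
⠿⠿⠿⠿⠿⠿⠿⠿⠿⠿⠿
⠿⠿⠿⠿⠿⠿⠿⠿⠿⠿⠿

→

⠀⠀⠀⠀⠀⠀⠀⠀⠀⠀⠀
⠀⠀⠀⠀⠀⠀⠀⠀⠀⠀⠀
⠀⠀⠀⠀⠀⠀⠀⠀⠀⠀⠀
⠿⠿⠿⠿⠿⠿⠿⠂⠀⠀⠀
⠿⠿⠿⠿⠿⠿⠿⠂⠀⠀⠀
⠂⠂⠂⠂⠂⣾⠂⠂⠀⠀⠀
⠂⠂⠂⠂⠂⠂⠂⠂⠀⠀⠀
⠿⠿⠿⠿⠿⠂⠂⠂⠀⠀⠀
⠀⠀⠀⠀⠀⠀⠀⠀⠀⠀⠀
⠿⠿⠿⠿⠿⠿⠿⠿⠿⠿⠿
⠿⠿⠿⠿⠿⠿⠿⠿⠿⠿⠿

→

⠀⠀⠀⠀⠀⠀⠀⠀⠀⠀⠀
⠀⠀⠀⠀⠀⠀⠀⠀⠀⠀⠀
⠀⠀⠀⠀⠀⠀⠀⠀⠀⠀⠀
⠿⠿⠿⠿⠿⠿⠂⠿⠀⠀⠀
⠿⠿⠿⠿⠿⠿⠂⠿⠀⠀⠀
⠂⠂⠂⠂⠂⣾⠂⠂⠀⠀⠀
⠂⠂⠂⠂⠂⠂⠂⠂⠀⠀⠀
⠿⠿⠿⠿⠂⠂⠂⠂⠀⠀⠀
⠀⠀⠀⠀⠀⠀⠀⠀⠀⠀⠀
⠿⠿⠿⠿⠿⠿⠿⠿⠿⠿⠿
⠿⠿⠿⠿⠿⠿⠿⠿⠿⠿⠿

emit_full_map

⠀⠀⠀⠿⠿⠂⠿⠿⠿⠿⠿⠿⠂⠿⠿⠿⠿⠿⠿⠿⠂⠿
⠂⠂⠂⠿⠿⠂⠿⠿⠿⠿⠿⠿⠂⠿⠿⠿⠿⠿⠿⠿⠂⠿
⠂⠂⠂⠿⠿⠂⠂⠂⠂⠂⠂⠂⠂⠂⠂⠂⠂⠂⠂⣾⠂⠂
⠂⠂⠂⠂⠂⠂⠂⠂⠂⠂⠂⠂⠂⠂⠂⠂⠂⠂⠂⠂⠂⠂
⠂⠂⠂⠿⠿⠿⠿⠿⠿⠿⠿⠿⠿⠿⠿⠿⠿⠿⠂⠂⠂⠂
⠿⠿⠿⠿⠿⠿⠿⠿⠀⠀⠀⠀⠀⠀⠀⠀⠀⠀⠀⠀⠀⠀


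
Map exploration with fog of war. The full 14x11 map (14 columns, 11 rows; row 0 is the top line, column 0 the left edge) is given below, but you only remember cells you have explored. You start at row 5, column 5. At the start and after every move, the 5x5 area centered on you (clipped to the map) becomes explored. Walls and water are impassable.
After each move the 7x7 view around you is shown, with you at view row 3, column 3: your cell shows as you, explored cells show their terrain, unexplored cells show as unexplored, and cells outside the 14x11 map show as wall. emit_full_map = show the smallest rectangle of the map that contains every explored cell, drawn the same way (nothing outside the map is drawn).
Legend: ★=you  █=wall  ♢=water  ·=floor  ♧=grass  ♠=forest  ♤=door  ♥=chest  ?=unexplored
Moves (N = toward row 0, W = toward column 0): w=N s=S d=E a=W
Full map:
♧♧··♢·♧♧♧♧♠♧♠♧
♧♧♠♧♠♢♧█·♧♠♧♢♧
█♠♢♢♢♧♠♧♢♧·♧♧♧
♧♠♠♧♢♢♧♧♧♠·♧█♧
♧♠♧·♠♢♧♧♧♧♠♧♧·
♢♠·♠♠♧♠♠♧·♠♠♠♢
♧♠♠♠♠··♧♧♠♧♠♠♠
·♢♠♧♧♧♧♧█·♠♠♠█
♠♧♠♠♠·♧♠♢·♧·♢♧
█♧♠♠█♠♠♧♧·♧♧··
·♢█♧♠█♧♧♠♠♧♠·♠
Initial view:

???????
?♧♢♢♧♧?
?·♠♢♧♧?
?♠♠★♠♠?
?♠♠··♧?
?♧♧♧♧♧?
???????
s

?♧♢♢♧♧?
?·♠♢♧♧?
?♠♠♧♠♠?
?♠♠★·♧?
?♧♧♧♧♧?
?♠♠·♧♠?
???????

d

♧♢♢♧♧??
·♠♢♧♧♧?
♠♠♧♠♠♧?
♠♠·★♧♧?
♧♧♧♧♧█?
♠♠·♧♠♢?
???????

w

???????
♧♢♢♧♧♧?
·♠♢♧♧♧?
♠♠♧★♠♧?
♠♠··♧♧?
♧♧♧♧♧█?
♠♠·♧♠♢?

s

♧♢♢♧♧♧?
·♠♢♧♧♧?
♠♠♧♠♠♧?
♠♠·★♧♧?
♧♧♧♧♧█?
♠♠·♧♠♢?
???????

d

♢♢♧♧♧??
♠♢♧♧♧♧?
♠♧♠♠♧·?
♠··★♧♠?
♧♧♧♧█·?
♠·♧♠♢·?
???????

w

???????
♢♢♧♧♧♠?
♠♢♧♧♧♧?
♠♧♠★♧·?
♠··♧♧♠?
♧♧♧♧█·?
♠·♧♠♢·?

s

♢♢♧♧♧♠?
♠♢♧♧♧♧?
♠♧♠♠♧·?
♠··★♧♠?
♧♧♧♧█·?
♠·♧♠♢·?
???????

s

♠♢♧♧♧♧?
♠♧♠♠♧·?
♠··♧♧♠?
♧♧♧★█·?
♠·♧♠♢·?
?♠♠♧♧·?
???????

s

♠♧♠♠♧·?
♠··♧♧♠?
♧♧♧♧█·?
♠·♧★♢·?
?♠♠♧♧·?
?█♧♧♠♠?
███████

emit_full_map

♧♢♢♧♧♧♠
·♠♢♧♧♧♧
♠♠♧♠♠♧·
♠♠··♧♧♠
♧♧♧♧♧█·
♠♠·♧★♢·
??♠♠♧♧·
??█♧♧♠♠

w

♠♢♧♧♧♧?
♠♧♠♠♧·?
♠··♧♧♠?
♧♧♧★█·?
♠·♧♠♢·?
?♠♠♧♧·?
?█♧♧♠♠?

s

♠♧♠♠♧·?
♠··♧♧♠?
♧♧♧♧█·?
♠·♧★♢·?
?♠♠♧♧·?
?█♧♧♠♠?
███████

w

♠♢♧♧♧♧?
♠♧♠♠♧·?
♠··♧♧♠?
♧♧♧★█·?
♠·♧♠♢·?
?♠♠♧♧·?
?█♧♧♠♠?

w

♢♢♧♧♧♠?
♠♢♧♧♧♧?
♠♧♠♠♧·?
♠··★♧♠?
♧♧♧♧█·?
♠·♧♠♢·?
?♠♠♧♧·?


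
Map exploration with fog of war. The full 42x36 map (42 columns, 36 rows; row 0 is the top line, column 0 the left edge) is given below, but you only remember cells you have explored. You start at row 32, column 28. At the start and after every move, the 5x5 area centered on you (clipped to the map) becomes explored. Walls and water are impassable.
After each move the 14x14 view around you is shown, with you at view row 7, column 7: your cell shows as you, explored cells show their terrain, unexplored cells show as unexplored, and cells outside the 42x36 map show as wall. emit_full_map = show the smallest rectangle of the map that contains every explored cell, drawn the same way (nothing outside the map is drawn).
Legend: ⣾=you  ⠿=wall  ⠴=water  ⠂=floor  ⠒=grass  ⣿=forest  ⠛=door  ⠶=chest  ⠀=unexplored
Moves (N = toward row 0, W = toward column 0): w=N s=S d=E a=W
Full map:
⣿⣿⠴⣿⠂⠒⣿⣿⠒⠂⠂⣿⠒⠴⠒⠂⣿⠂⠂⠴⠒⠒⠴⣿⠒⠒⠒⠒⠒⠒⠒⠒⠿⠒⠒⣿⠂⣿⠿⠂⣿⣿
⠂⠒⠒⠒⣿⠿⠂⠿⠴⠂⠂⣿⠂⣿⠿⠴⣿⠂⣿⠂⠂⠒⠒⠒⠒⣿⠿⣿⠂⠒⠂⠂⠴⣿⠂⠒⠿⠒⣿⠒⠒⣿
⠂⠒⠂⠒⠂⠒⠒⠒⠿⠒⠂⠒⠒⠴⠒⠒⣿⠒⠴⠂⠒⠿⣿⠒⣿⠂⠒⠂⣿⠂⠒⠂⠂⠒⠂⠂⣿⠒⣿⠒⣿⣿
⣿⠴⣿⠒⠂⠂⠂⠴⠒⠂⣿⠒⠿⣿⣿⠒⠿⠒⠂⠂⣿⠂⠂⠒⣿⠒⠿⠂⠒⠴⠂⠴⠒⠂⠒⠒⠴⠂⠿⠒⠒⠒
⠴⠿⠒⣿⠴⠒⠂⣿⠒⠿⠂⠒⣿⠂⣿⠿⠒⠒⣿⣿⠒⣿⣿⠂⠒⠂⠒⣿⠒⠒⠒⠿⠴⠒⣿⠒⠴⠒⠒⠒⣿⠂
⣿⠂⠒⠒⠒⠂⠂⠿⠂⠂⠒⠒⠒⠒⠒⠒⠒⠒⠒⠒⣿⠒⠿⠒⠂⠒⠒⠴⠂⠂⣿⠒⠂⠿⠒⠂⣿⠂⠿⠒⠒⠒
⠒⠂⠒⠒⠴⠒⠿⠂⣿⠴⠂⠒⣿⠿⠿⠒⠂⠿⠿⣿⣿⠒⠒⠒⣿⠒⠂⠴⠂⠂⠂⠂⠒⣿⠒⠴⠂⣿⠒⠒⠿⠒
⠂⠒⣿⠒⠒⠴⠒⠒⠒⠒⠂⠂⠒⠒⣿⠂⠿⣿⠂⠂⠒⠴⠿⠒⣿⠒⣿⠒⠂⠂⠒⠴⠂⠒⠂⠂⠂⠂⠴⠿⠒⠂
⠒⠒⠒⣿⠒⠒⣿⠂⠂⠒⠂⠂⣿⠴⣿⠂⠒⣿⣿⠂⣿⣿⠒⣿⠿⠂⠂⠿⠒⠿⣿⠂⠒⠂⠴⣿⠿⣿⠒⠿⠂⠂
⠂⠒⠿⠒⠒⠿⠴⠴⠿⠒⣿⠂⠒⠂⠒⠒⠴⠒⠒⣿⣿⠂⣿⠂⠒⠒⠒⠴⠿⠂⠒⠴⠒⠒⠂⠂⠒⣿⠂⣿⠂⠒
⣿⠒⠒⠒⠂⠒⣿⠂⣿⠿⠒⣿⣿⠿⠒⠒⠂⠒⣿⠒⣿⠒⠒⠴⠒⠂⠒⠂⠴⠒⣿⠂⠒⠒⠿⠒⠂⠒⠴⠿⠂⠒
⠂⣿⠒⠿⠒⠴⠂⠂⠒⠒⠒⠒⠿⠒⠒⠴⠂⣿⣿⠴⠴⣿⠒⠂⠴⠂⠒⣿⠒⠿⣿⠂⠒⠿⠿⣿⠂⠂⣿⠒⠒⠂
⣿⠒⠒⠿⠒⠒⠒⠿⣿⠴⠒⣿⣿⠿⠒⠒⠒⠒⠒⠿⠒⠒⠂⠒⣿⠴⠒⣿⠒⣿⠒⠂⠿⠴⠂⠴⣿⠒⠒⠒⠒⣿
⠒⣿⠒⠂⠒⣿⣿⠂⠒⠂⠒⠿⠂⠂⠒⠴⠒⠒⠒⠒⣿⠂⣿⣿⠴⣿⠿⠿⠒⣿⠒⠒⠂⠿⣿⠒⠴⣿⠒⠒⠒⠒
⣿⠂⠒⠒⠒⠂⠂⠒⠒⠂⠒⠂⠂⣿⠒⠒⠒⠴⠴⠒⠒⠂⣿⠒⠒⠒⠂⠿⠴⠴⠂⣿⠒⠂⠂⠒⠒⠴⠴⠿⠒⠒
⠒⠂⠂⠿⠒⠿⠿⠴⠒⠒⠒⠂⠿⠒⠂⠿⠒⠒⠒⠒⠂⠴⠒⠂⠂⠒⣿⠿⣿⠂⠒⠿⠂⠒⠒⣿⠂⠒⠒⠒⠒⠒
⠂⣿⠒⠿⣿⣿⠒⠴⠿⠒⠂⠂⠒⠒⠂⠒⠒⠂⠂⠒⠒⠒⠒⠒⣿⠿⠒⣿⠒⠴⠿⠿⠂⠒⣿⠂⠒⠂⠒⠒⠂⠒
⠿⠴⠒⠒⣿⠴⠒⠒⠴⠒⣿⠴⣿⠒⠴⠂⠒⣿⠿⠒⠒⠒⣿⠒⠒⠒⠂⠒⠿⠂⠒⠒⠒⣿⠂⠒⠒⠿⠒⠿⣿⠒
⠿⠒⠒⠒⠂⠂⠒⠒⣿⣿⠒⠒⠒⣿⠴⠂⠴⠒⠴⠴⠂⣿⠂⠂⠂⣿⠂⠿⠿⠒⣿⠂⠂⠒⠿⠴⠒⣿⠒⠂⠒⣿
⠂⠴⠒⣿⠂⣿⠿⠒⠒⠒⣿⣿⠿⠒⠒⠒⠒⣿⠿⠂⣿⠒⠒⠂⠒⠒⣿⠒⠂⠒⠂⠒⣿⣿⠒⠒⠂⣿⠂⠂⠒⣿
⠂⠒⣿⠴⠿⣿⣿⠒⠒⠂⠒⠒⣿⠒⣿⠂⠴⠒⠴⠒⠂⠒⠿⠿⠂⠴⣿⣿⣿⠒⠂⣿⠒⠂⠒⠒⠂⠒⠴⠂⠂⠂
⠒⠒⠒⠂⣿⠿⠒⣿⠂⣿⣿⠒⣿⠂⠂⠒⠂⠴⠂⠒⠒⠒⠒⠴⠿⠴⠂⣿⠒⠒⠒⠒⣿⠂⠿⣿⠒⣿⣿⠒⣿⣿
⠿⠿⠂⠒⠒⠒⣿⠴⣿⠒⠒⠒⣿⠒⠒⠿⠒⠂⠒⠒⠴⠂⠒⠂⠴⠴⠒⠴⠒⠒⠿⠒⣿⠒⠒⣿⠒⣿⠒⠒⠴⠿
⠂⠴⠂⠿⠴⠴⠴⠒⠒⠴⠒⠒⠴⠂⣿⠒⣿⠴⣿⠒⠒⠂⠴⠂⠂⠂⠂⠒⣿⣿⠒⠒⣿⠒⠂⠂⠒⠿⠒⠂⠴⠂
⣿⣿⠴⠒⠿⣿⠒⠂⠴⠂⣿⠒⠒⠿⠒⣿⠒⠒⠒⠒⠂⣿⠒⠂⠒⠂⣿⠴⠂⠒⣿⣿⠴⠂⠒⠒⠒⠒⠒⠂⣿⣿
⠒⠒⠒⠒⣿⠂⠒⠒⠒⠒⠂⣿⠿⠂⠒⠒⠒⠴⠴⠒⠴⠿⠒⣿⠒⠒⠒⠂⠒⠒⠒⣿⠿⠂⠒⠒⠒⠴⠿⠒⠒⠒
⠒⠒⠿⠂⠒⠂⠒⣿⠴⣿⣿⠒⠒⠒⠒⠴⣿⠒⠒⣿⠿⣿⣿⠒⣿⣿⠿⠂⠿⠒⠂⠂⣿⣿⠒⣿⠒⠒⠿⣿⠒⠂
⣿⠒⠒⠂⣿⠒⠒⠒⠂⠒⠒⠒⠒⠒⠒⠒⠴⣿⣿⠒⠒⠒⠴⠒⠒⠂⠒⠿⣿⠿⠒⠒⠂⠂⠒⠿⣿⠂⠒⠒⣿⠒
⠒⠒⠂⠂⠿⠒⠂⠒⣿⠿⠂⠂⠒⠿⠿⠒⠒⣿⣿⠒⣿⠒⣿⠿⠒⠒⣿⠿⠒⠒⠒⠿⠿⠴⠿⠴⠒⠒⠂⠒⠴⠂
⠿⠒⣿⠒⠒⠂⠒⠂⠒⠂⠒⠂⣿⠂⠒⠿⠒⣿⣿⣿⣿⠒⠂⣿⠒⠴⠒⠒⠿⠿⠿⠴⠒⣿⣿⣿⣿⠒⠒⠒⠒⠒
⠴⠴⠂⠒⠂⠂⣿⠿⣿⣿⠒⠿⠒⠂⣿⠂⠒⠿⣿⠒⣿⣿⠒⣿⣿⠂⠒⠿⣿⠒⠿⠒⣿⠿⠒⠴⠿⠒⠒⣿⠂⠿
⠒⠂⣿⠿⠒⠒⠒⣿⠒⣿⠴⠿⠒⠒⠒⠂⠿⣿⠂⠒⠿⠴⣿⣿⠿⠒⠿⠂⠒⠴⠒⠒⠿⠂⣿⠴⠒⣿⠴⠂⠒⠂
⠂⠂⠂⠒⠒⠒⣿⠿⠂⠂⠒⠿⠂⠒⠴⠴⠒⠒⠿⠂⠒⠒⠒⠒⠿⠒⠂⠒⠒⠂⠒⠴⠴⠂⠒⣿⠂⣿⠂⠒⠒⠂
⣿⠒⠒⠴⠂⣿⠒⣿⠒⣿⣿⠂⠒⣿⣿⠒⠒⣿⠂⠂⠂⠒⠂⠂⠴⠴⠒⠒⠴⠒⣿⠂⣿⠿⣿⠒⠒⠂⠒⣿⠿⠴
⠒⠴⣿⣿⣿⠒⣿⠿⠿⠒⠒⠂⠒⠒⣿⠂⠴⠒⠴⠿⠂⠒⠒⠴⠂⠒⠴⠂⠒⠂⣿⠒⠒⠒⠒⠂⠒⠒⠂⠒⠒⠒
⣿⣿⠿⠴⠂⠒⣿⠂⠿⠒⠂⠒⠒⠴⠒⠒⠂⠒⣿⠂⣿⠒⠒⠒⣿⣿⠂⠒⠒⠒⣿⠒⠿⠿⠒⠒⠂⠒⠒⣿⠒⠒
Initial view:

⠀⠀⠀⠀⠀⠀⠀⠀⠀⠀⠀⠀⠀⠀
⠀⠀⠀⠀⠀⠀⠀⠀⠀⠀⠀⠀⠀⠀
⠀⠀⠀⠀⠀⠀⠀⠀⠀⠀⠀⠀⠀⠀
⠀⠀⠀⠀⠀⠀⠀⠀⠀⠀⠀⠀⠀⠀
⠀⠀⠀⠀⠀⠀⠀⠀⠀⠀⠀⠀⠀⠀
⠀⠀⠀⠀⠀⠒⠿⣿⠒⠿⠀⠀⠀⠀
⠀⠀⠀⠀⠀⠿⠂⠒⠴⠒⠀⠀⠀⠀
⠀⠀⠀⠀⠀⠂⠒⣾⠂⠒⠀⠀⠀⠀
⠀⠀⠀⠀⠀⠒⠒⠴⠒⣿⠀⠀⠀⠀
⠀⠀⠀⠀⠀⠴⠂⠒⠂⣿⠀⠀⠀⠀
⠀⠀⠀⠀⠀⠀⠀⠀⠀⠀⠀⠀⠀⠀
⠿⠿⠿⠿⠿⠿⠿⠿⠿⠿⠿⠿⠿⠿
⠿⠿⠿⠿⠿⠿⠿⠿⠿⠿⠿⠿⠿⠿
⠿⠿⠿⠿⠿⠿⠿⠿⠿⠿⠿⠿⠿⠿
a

⠀⠀⠀⠀⠀⠀⠀⠀⠀⠀⠀⠀⠀⠀
⠀⠀⠀⠀⠀⠀⠀⠀⠀⠀⠀⠀⠀⠀
⠀⠀⠀⠀⠀⠀⠀⠀⠀⠀⠀⠀⠀⠀
⠀⠀⠀⠀⠀⠀⠀⠀⠀⠀⠀⠀⠀⠀
⠀⠀⠀⠀⠀⠀⠀⠀⠀⠀⠀⠀⠀⠀
⠀⠀⠀⠀⠀⠂⠒⠿⣿⠒⠿⠀⠀⠀
⠀⠀⠀⠀⠀⠒⠿⠂⠒⠴⠒⠀⠀⠀
⠀⠀⠀⠀⠀⠒⠂⣾⠒⠂⠒⠀⠀⠀
⠀⠀⠀⠀⠀⠴⠒⠒⠴⠒⣿⠀⠀⠀
⠀⠀⠀⠀⠀⠒⠴⠂⠒⠂⣿⠀⠀⠀
⠀⠀⠀⠀⠀⠀⠀⠀⠀⠀⠀⠀⠀⠀
⠿⠿⠿⠿⠿⠿⠿⠿⠿⠿⠿⠿⠿⠿
⠿⠿⠿⠿⠿⠿⠿⠿⠿⠿⠿⠿⠿⠿
⠿⠿⠿⠿⠿⠿⠿⠿⠿⠿⠿⠿⠿⠿

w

⠀⠀⠀⠀⠀⠀⠀⠀⠀⠀⠀⠀⠀⠀
⠀⠀⠀⠀⠀⠀⠀⠀⠀⠀⠀⠀⠀⠀
⠀⠀⠀⠀⠀⠀⠀⠀⠀⠀⠀⠀⠀⠀
⠀⠀⠀⠀⠀⠀⠀⠀⠀⠀⠀⠀⠀⠀
⠀⠀⠀⠀⠀⠀⠀⠀⠀⠀⠀⠀⠀⠀
⠀⠀⠀⠀⠀⠴⠒⠒⠿⠿⠀⠀⠀⠀
⠀⠀⠀⠀⠀⠂⠒⠿⣿⠒⠿⠀⠀⠀
⠀⠀⠀⠀⠀⠒⠿⣾⠒⠴⠒⠀⠀⠀
⠀⠀⠀⠀⠀⠒⠂⠒⠒⠂⠒⠀⠀⠀
⠀⠀⠀⠀⠀⠴⠒⠒⠴⠒⣿⠀⠀⠀
⠀⠀⠀⠀⠀⠒⠴⠂⠒⠂⣿⠀⠀⠀
⠀⠀⠀⠀⠀⠀⠀⠀⠀⠀⠀⠀⠀⠀
⠿⠿⠿⠿⠿⠿⠿⠿⠿⠿⠿⠿⠿⠿
⠿⠿⠿⠿⠿⠿⠿⠿⠿⠿⠿⠿⠿⠿

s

⠀⠀⠀⠀⠀⠀⠀⠀⠀⠀⠀⠀⠀⠀
⠀⠀⠀⠀⠀⠀⠀⠀⠀⠀⠀⠀⠀⠀
⠀⠀⠀⠀⠀⠀⠀⠀⠀⠀⠀⠀⠀⠀
⠀⠀⠀⠀⠀⠀⠀⠀⠀⠀⠀⠀⠀⠀
⠀⠀⠀⠀⠀⠴⠒⠒⠿⠿⠀⠀⠀⠀
⠀⠀⠀⠀⠀⠂⠒⠿⣿⠒⠿⠀⠀⠀
⠀⠀⠀⠀⠀⠒⠿⠂⠒⠴⠒⠀⠀⠀
⠀⠀⠀⠀⠀⠒⠂⣾⠒⠂⠒⠀⠀⠀
⠀⠀⠀⠀⠀⠴⠒⠒⠴⠒⣿⠀⠀⠀
⠀⠀⠀⠀⠀⠒⠴⠂⠒⠂⣿⠀⠀⠀
⠀⠀⠀⠀⠀⠀⠀⠀⠀⠀⠀⠀⠀⠀
⠿⠿⠿⠿⠿⠿⠿⠿⠿⠿⠿⠿⠿⠿
⠿⠿⠿⠿⠿⠿⠿⠿⠿⠿⠿⠿⠿⠿
⠿⠿⠿⠿⠿⠿⠿⠿⠿⠿⠿⠿⠿⠿

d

⠀⠀⠀⠀⠀⠀⠀⠀⠀⠀⠀⠀⠀⠀
⠀⠀⠀⠀⠀⠀⠀⠀⠀⠀⠀⠀⠀⠀
⠀⠀⠀⠀⠀⠀⠀⠀⠀⠀⠀⠀⠀⠀
⠀⠀⠀⠀⠀⠀⠀⠀⠀⠀⠀⠀⠀⠀
⠀⠀⠀⠀⠴⠒⠒⠿⠿⠀⠀⠀⠀⠀
⠀⠀⠀⠀⠂⠒⠿⣿⠒⠿⠀⠀⠀⠀
⠀⠀⠀⠀⠒⠿⠂⠒⠴⠒⠀⠀⠀⠀
⠀⠀⠀⠀⠒⠂⠒⣾⠂⠒⠀⠀⠀⠀
⠀⠀⠀⠀⠴⠒⠒⠴⠒⣿⠀⠀⠀⠀
⠀⠀⠀⠀⠒⠴⠂⠒⠂⣿⠀⠀⠀⠀
⠀⠀⠀⠀⠀⠀⠀⠀⠀⠀⠀⠀⠀⠀
⠿⠿⠿⠿⠿⠿⠿⠿⠿⠿⠿⠿⠿⠿
⠿⠿⠿⠿⠿⠿⠿⠿⠿⠿⠿⠿⠿⠿
⠿⠿⠿⠿⠿⠿⠿⠿⠿⠿⠿⠿⠿⠿

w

⠀⠀⠀⠀⠀⠀⠀⠀⠀⠀⠀⠀⠀⠀
⠀⠀⠀⠀⠀⠀⠀⠀⠀⠀⠀⠀⠀⠀
⠀⠀⠀⠀⠀⠀⠀⠀⠀⠀⠀⠀⠀⠀
⠀⠀⠀⠀⠀⠀⠀⠀⠀⠀⠀⠀⠀⠀
⠀⠀⠀⠀⠀⠀⠀⠀⠀⠀⠀⠀⠀⠀
⠀⠀⠀⠀⠴⠒⠒⠿⠿⠿⠀⠀⠀⠀
⠀⠀⠀⠀⠂⠒⠿⣿⠒⠿⠀⠀⠀⠀
⠀⠀⠀⠀⠒⠿⠂⣾⠴⠒⠀⠀⠀⠀
⠀⠀⠀⠀⠒⠂⠒⠒⠂⠒⠀⠀⠀⠀
⠀⠀⠀⠀⠴⠒⠒⠴⠒⣿⠀⠀⠀⠀
⠀⠀⠀⠀⠒⠴⠂⠒⠂⣿⠀⠀⠀⠀
⠀⠀⠀⠀⠀⠀⠀⠀⠀⠀⠀⠀⠀⠀
⠿⠿⠿⠿⠿⠿⠿⠿⠿⠿⠿⠿⠿⠿
⠿⠿⠿⠿⠿⠿⠿⠿⠿⠿⠿⠿⠿⠿

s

⠀⠀⠀⠀⠀⠀⠀⠀⠀⠀⠀⠀⠀⠀
⠀⠀⠀⠀⠀⠀⠀⠀⠀⠀⠀⠀⠀⠀
⠀⠀⠀⠀⠀⠀⠀⠀⠀⠀⠀⠀⠀⠀
⠀⠀⠀⠀⠀⠀⠀⠀⠀⠀⠀⠀⠀⠀
⠀⠀⠀⠀⠴⠒⠒⠿⠿⠿⠀⠀⠀⠀
⠀⠀⠀⠀⠂⠒⠿⣿⠒⠿⠀⠀⠀⠀
⠀⠀⠀⠀⠒⠿⠂⠒⠴⠒⠀⠀⠀⠀
⠀⠀⠀⠀⠒⠂⠒⣾⠂⠒⠀⠀⠀⠀
⠀⠀⠀⠀⠴⠒⠒⠴⠒⣿⠀⠀⠀⠀
⠀⠀⠀⠀⠒⠴⠂⠒⠂⣿⠀⠀⠀⠀
⠀⠀⠀⠀⠀⠀⠀⠀⠀⠀⠀⠀⠀⠀
⠿⠿⠿⠿⠿⠿⠿⠿⠿⠿⠿⠿⠿⠿
⠿⠿⠿⠿⠿⠿⠿⠿⠿⠿⠿⠿⠿⠿
⠿⠿⠿⠿⠿⠿⠿⠿⠿⠿⠿⠿⠿⠿

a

⠀⠀⠀⠀⠀⠀⠀⠀⠀⠀⠀⠀⠀⠀
⠀⠀⠀⠀⠀⠀⠀⠀⠀⠀⠀⠀⠀⠀
⠀⠀⠀⠀⠀⠀⠀⠀⠀⠀⠀⠀⠀⠀
⠀⠀⠀⠀⠀⠀⠀⠀⠀⠀⠀⠀⠀⠀
⠀⠀⠀⠀⠀⠴⠒⠒⠿⠿⠿⠀⠀⠀
⠀⠀⠀⠀⠀⠂⠒⠿⣿⠒⠿⠀⠀⠀
⠀⠀⠀⠀⠀⠒⠿⠂⠒⠴⠒⠀⠀⠀
⠀⠀⠀⠀⠀⠒⠂⣾⠒⠂⠒⠀⠀⠀
⠀⠀⠀⠀⠀⠴⠒⠒⠴⠒⣿⠀⠀⠀
⠀⠀⠀⠀⠀⠒⠴⠂⠒⠂⣿⠀⠀⠀
⠀⠀⠀⠀⠀⠀⠀⠀⠀⠀⠀⠀⠀⠀
⠿⠿⠿⠿⠿⠿⠿⠿⠿⠿⠿⠿⠿⠿
⠿⠿⠿⠿⠿⠿⠿⠿⠿⠿⠿⠿⠿⠿
⠿⠿⠿⠿⠿⠿⠿⠿⠿⠿⠿⠿⠿⠿

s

⠀⠀⠀⠀⠀⠀⠀⠀⠀⠀⠀⠀⠀⠀
⠀⠀⠀⠀⠀⠀⠀⠀⠀⠀⠀⠀⠀⠀
⠀⠀⠀⠀⠀⠀⠀⠀⠀⠀⠀⠀⠀⠀
⠀⠀⠀⠀⠀⠴⠒⠒⠿⠿⠿⠀⠀⠀
⠀⠀⠀⠀⠀⠂⠒⠿⣿⠒⠿⠀⠀⠀
⠀⠀⠀⠀⠀⠒⠿⠂⠒⠴⠒⠀⠀⠀
⠀⠀⠀⠀⠀⠒⠂⠒⠒⠂⠒⠀⠀⠀
⠀⠀⠀⠀⠀⠴⠒⣾⠴⠒⣿⠀⠀⠀
⠀⠀⠀⠀⠀⠒⠴⠂⠒⠂⣿⠀⠀⠀
⠀⠀⠀⠀⠀⣿⠂⠒⠒⠒⠀⠀⠀⠀
⠿⠿⠿⠿⠿⠿⠿⠿⠿⠿⠿⠿⠿⠿
⠿⠿⠿⠿⠿⠿⠿⠿⠿⠿⠿⠿⠿⠿
⠿⠿⠿⠿⠿⠿⠿⠿⠿⠿⠿⠿⠿⠿
⠿⠿⠿⠿⠿⠿⠿⠿⠿⠿⠿⠿⠿⠿

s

⠀⠀⠀⠀⠀⠀⠀⠀⠀⠀⠀⠀⠀⠀
⠀⠀⠀⠀⠀⠀⠀⠀⠀⠀⠀⠀⠀⠀
⠀⠀⠀⠀⠀⠴⠒⠒⠿⠿⠿⠀⠀⠀
⠀⠀⠀⠀⠀⠂⠒⠿⣿⠒⠿⠀⠀⠀
⠀⠀⠀⠀⠀⠒⠿⠂⠒⠴⠒⠀⠀⠀
⠀⠀⠀⠀⠀⠒⠂⠒⠒⠂⠒⠀⠀⠀
⠀⠀⠀⠀⠀⠴⠒⠒⠴⠒⣿⠀⠀⠀
⠀⠀⠀⠀⠀⠒⠴⣾⠒⠂⣿⠀⠀⠀
⠀⠀⠀⠀⠀⣿⠂⠒⠒⠒⠀⠀⠀⠀
⠿⠿⠿⠿⠿⠿⠿⠿⠿⠿⠿⠿⠿⠿
⠿⠿⠿⠿⠿⠿⠿⠿⠿⠿⠿⠿⠿⠿
⠿⠿⠿⠿⠿⠿⠿⠿⠿⠿⠿⠿⠿⠿
⠿⠿⠿⠿⠿⠿⠿⠿⠿⠿⠿⠿⠿⠿
⠿⠿⠿⠿⠿⠿⠿⠿⠿⠿⠿⠿⠿⠿

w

⠀⠀⠀⠀⠀⠀⠀⠀⠀⠀⠀⠀⠀⠀
⠀⠀⠀⠀⠀⠀⠀⠀⠀⠀⠀⠀⠀⠀
⠀⠀⠀⠀⠀⠀⠀⠀⠀⠀⠀⠀⠀⠀
⠀⠀⠀⠀⠀⠴⠒⠒⠿⠿⠿⠀⠀⠀
⠀⠀⠀⠀⠀⠂⠒⠿⣿⠒⠿⠀⠀⠀
⠀⠀⠀⠀⠀⠒⠿⠂⠒⠴⠒⠀⠀⠀
⠀⠀⠀⠀⠀⠒⠂⠒⠒⠂⠒⠀⠀⠀
⠀⠀⠀⠀⠀⠴⠒⣾⠴⠒⣿⠀⠀⠀
⠀⠀⠀⠀⠀⠒⠴⠂⠒⠂⣿⠀⠀⠀
⠀⠀⠀⠀⠀⣿⠂⠒⠒⠒⠀⠀⠀⠀
⠿⠿⠿⠿⠿⠿⠿⠿⠿⠿⠿⠿⠿⠿
⠿⠿⠿⠿⠿⠿⠿⠿⠿⠿⠿⠿⠿⠿
⠿⠿⠿⠿⠿⠿⠿⠿⠿⠿⠿⠿⠿⠿
⠿⠿⠿⠿⠿⠿⠿⠿⠿⠿⠿⠿⠿⠿

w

⠀⠀⠀⠀⠀⠀⠀⠀⠀⠀⠀⠀⠀⠀
⠀⠀⠀⠀⠀⠀⠀⠀⠀⠀⠀⠀⠀⠀
⠀⠀⠀⠀⠀⠀⠀⠀⠀⠀⠀⠀⠀⠀
⠀⠀⠀⠀⠀⠀⠀⠀⠀⠀⠀⠀⠀⠀
⠀⠀⠀⠀⠀⠴⠒⠒⠿⠿⠿⠀⠀⠀
⠀⠀⠀⠀⠀⠂⠒⠿⣿⠒⠿⠀⠀⠀
⠀⠀⠀⠀⠀⠒⠿⠂⠒⠴⠒⠀⠀⠀
⠀⠀⠀⠀⠀⠒⠂⣾⠒⠂⠒⠀⠀⠀
⠀⠀⠀⠀⠀⠴⠒⠒⠴⠒⣿⠀⠀⠀
⠀⠀⠀⠀⠀⠒⠴⠂⠒⠂⣿⠀⠀⠀
⠀⠀⠀⠀⠀⣿⠂⠒⠒⠒⠀⠀⠀⠀
⠿⠿⠿⠿⠿⠿⠿⠿⠿⠿⠿⠿⠿⠿
⠿⠿⠿⠿⠿⠿⠿⠿⠿⠿⠿⠿⠿⠿
⠿⠿⠿⠿⠿⠿⠿⠿⠿⠿⠿⠿⠿⠿

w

⠀⠀⠀⠀⠀⠀⠀⠀⠀⠀⠀⠀⠀⠀
⠀⠀⠀⠀⠀⠀⠀⠀⠀⠀⠀⠀⠀⠀
⠀⠀⠀⠀⠀⠀⠀⠀⠀⠀⠀⠀⠀⠀
⠀⠀⠀⠀⠀⠀⠀⠀⠀⠀⠀⠀⠀⠀
⠀⠀⠀⠀⠀⠀⠀⠀⠀⠀⠀⠀⠀⠀
⠀⠀⠀⠀⠀⠴⠒⠒⠿⠿⠿⠀⠀⠀
⠀⠀⠀⠀⠀⠂⠒⠿⣿⠒⠿⠀⠀⠀
⠀⠀⠀⠀⠀⠒⠿⣾⠒⠴⠒⠀⠀⠀
⠀⠀⠀⠀⠀⠒⠂⠒⠒⠂⠒⠀⠀⠀
⠀⠀⠀⠀⠀⠴⠒⠒⠴⠒⣿⠀⠀⠀
⠀⠀⠀⠀⠀⠒⠴⠂⠒⠂⣿⠀⠀⠀
⠀⠀⠀⠀⠀⣿⠂⠒⠒⠒⠀⠀⠀⠀
⠿⠿⠿⠿⠿⠿⠿⠿⠿⠿⠿⠿⠿⠿
⠿⠿⠿⠿⠿⠿⠿⠿⠿⠿⠿⠿⠿⠿

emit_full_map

⠴⠒⠒⠿⠿⠿
⠂⠒⠿⣿⠒⠿
⠒⠿⣾⠒⠴⠒
⠒⠂⠒⠒⠂⠒
⠴⠒⠒⠴⠒⣿
⠒⠴⠂⠒⠂⣿
⣿⠂⠒⠒⠒⠀

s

⠀⠀⠀⠀⠀⠀⠀⠀⠀⠀⠀⠀⠀⠀
⠀⠀⠀⠀⠀⠀⠀⠀⠀⠀⠀⠀⠀⠀
⠀⠀⠀⠀⠀⠀⠀⠀⠀⠀⠀⠀⠀⠀
⠀⠀⠀⠀⠀⠀⠀⠀⠀⠀⠀⠀⠀⠀
⠀⠀⠀⠀⠀⠴⠒⠒⠿⠿⠿⠀⠀⠀
⠀⠀⠀⠀⠀⠂⠒⠿⣿⠒⠿⠀⠀⠀
⠀⠀⠀⠀⠀⠒⠿⠂⠒⠴⠒⠀⠀⠀
⠀⠀⠀⠀⠀⠒⠂⣾⠒⠂⠒⠀⠀⠀
⠀⠀⠀⠀⠀⠴⠒⠒⠴⠒⣿⠀⠀⠀
⠀⠀⠀⠀⠀⠒⠴⠂⠒⠂⣿⠀⠀⠀
⠀⠀⠀⠀⠀⣿⠂⠒⠒⠒⠀⠀⠀⠀
⠿⠿⠿⠿⠿⠿⠿⠿⠿⠿⠿⠿⠿⠿
⠿⠿⠿⠿⠿⠿⠿⠿⠿⠿⠿⠿⠿⠿
⠿⠿⠿⠿⠿⠿⠿⠿⠿⠿⠿⠿⠿⠿

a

⠀⠀⠀⠀⠀⠀⠀⠀⠀⠀⠀⠀⠀⠀
⠀⠀⠀⠀⠀⠀⠀⠀⠀⠀⠀⠀⠀⠀
⠀⠀⠀⠀⠀⠀⠀⠀⠀⠀⠀⠀⠀⠀
⠀⠀⠀⠀⠀⠀⠀⠀⠀⠀⠀⠀⠀⠀
⠀⠀⠀⠀⠀⠀⠴⠒⠒⠿⠿⠿⠀⠀
⠀⠀⠀⠀⠀⣿⠂⠒⠿⣿⠒⠿⠀⠀
⠀⠀⠀⠀⠀⠿⠒⠿⠂⠒⠴⠒⠀⠀
⠀⠀⠀⠀⠀⠿⠒⣾⠒⠒⠂⠒⠀⠀
⠀⠀⠀⠀⠀⠴⠴⠒⠒⠴⠒⣿⠀⠀
⠀⠀⠀⠀⠀⠂⠒⠴⠂⠒⠂⣿⠀⠀
⠀⠀⠀⠀⠀⠀⣿⠂⠒⠒⠒⠀⠀⠀
⠿⠿⠿⠿⠿⠿⠿⠿⠿⠿⠿⠿⠿⠿
⠿⠿⠿⠿⠿⠿⠿⠿⠿⠿⠿⠿⠿⠿
⠿⠿⠿⠿⠿⠿⠿⠿⠿⠿⠿⠿⠿⠿

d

⠀⠀⠀⠀⠀⠀⠀⠀⠀⠀⠀⠀⠀⠀
⠀⠀⠀⠀⠀⠀⠀⠀⠀⠀⠀⠀⠀⠀
⠀⠀⠀⠀⠀⠀⠀⠀⠀⠀⠀⠀⠀⠀
⠀⠀⠀⠀⠀⠀⠀⠀⠀⠀⠀⠀⠀⠀
⠀⠀⠀⠀⠀⠴⠒⠒⠿⠿⠿⠀⠀⠀
⠀⠀⠀⠀⣿⠂⠒⠿⣿⠒⠿⠀⠀⠀
⠀⠀⠀⠀⠿⠒⠿⠂⠒⠴⠒⠀⠀⠀
⠀⠀⠀⠀⠿⠒⠂⣾⠒⠂⠒⠀⠀⠀
⠀⠀⠀⠀⠴⠴⠒⠒⠴⠒⣿⠀⠀⠀
⠀⠀⠀⠀⠂⠒⠴⠂⠒⠂⣿⠀⠀⠀
⠀⠀⠀⠀⠀⣿⠂⠒⠒⠒⠀⠀⠀⠀
⠿⠿⠿⠿⠿⠿⠿⠿⠿⠿⠿⠿⠿⠿
⠿⠿⠿⠿⠿⠿⠿⠿⠿⠿⠿⠿⠿⠿
⠿⠿⠿⠿⠿⠿⠿⠿⠿⠿⠿⠿⠿⠿

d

⠀⠀⠀⠀⠀⠀⠀⠀⠀⠀⠀⠀⠀⠀
⠀⠀⠀⠀⠀⠀⠀⠀⠀⠀⠀⠀⠀⠀
⠀⠀⠀⠀⠀⠀⠀⠀⠀⠀⠀⠀⠀⠀
⠀⠀⠀⠀⠀⠀⠀⠀⠀⠀⠀⠀⠀⠀
⠀⠀⠀⠀⠴⠒⠒⠿⠿⠿⠀⠀⠀⠀
⠀⠀⠀⣿⠂⠒⠿⣿⠒⠿⠀⠀⠀⠀
⠀⠀⠀⠿⠒⠿⠂⠒⠴⠒⠀⠀⠀⠀
⠀⠀⠀⠿⠒⠂⠒⣾⠂⠒⠀⠀⠀⠀
⠀⠀⠀⠴⠴⠒⠒⠴⠒⣿⠀⠀⠀⠀
⠀⠀⠀⠂⠒⠴⠂⠒⠂⣿⠀⠀⠀⠀
⠀⠀⠀⠀⣿⠂⠒⠒⠒⠀⠀⠀⠀⠀
⠿⠿⠿⠿⠿⠿⠿⠿⠿⠿⠿⠿⠿⠿
⠿⠿⠿⠿⠿⠿⠿⠿⠿⠿⠿⠿⠿⠿
⠿⠿⠿⠿⠿⠿⠿⠿⠿⠿⠿⠿⠿⠿

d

⠀⠀⠀⠀⠀⠀⠀⠀⠀⠀⠀⠀⠀⠀
⠀⠀⠀⠀⠀⠀⠀⠀⠀⠀⠀⠀⠀⠀
⠀⠀⠀⠀⠀⠀⠀⠀⠀⠀⠀⠀⠀⠀
⠀⠀⠀⠀⠀⠀⠀⠀⠀⠀⠀⠀⠀⠀
⠀⠀⠀⠴⠒⠒⠿⠿⠿⠀⠀⠀⠀⠀
⠀⠀⣿⠂⠒⠿⣿⠒⠿⠒⠀⠀⠀⠀
⠀⠀⠿⠒⠿⠂⠒⠴⠒⠒⠀⠀⠀⠀
⠀⠀⠿⠒⠂⠒⠒⣾⠒⠴⠀⠀⠀⠀
⠀⠀⠴⠴⠒⠒⠴⠒⣿⠂⠀⠀⠀⠀
⠀⠀⠂⠒⠴⠂⠒⠂⣿⠒⠀⠀⠀⠀
⠀⠀⠀⣿⠂⠒⠒⠒⠀⠀⠀⠀⠀⠀
⠿⠿⠿⠿⠿⠿⠿⠿⠿⠿⠿⠿⠿⠿
⠿⠿⠿⠿⠿⠿⠿⠿⠿⠿⠿⠿⠿⠿
⠿⠿⠿⠿⠿⠿⠿⠿⠿⠿⠿⠿⠿⠿

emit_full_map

⠀⠴⠒⠒⠿⠿⠿⠀
⣿⠂⠒⠿⣿⠒⠿⠒
⠿⠒⠿⠂⠒⠴⠒⠒
⠿⠒⠂⠒⠒⣾⠒⠴
⠴⠴⠒⠒⠴⠒⣿⠂
⠂⠒⠴⠂⠒⠂⣿⠒
⠀⣿⠂⠒⠒⠒⠀⠀
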